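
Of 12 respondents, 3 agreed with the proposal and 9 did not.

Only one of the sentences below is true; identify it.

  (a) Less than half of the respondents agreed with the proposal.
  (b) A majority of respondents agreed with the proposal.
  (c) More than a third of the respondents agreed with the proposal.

(a)

|A| = 12, |A ∩ B| = 3, |A ∖ B| = 9.
(a) requires |A ∩ B| < |A ∖ B|: true.
(b) requires |A ∩ B| > |A ∖ B|: false.
(c) requires |A ∩ B| / |A| > 1/3: false.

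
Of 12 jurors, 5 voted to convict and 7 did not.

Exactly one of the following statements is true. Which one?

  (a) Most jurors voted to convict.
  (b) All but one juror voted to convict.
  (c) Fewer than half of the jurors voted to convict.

(c)

|A| = 12, |A ∩ B| = 5, |A ∖ B| = 7.
(a) requires |A ∩ B| > |A ∖ B|: false.
(b) requires |A ∖ B| = 1: false.
(c) requires |A ∩ B| < |A ∖ B|: true.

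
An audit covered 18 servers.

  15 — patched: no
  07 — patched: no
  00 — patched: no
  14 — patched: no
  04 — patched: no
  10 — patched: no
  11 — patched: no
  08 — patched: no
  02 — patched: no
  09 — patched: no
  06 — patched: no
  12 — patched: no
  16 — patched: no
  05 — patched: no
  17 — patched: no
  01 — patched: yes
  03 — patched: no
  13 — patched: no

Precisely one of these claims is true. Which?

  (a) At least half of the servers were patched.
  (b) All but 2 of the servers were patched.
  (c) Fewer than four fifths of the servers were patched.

(c)

|A| = 18, |A ∩ B| = 1, |A ∖ B| = 17.
(a) requires |A ∩ B| ≥ |A ∖ B|: false.
(b) requires |A ∖ B| = 2: false.
(c) requires |A ∩ B| / |A| < 4/5: true.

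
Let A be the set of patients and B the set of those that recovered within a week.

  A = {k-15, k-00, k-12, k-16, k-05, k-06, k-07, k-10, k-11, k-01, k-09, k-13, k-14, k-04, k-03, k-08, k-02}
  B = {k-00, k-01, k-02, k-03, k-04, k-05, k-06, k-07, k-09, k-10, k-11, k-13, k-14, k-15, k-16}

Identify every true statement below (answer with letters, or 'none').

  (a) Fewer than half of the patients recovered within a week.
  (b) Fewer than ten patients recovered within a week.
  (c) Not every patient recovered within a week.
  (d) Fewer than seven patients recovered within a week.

|A| = 17, |A ∩ B| = 15, |A ∖ B| = 2.
(a) |A ∩ B| < |A ∖ B|: fails.
(b) |A ∩ B| < 10: fails.
(c) A ⊄ B (|A ∖ B| ≥ 1): holds.
(d) |A ∩ B| < 7: fails.

(c)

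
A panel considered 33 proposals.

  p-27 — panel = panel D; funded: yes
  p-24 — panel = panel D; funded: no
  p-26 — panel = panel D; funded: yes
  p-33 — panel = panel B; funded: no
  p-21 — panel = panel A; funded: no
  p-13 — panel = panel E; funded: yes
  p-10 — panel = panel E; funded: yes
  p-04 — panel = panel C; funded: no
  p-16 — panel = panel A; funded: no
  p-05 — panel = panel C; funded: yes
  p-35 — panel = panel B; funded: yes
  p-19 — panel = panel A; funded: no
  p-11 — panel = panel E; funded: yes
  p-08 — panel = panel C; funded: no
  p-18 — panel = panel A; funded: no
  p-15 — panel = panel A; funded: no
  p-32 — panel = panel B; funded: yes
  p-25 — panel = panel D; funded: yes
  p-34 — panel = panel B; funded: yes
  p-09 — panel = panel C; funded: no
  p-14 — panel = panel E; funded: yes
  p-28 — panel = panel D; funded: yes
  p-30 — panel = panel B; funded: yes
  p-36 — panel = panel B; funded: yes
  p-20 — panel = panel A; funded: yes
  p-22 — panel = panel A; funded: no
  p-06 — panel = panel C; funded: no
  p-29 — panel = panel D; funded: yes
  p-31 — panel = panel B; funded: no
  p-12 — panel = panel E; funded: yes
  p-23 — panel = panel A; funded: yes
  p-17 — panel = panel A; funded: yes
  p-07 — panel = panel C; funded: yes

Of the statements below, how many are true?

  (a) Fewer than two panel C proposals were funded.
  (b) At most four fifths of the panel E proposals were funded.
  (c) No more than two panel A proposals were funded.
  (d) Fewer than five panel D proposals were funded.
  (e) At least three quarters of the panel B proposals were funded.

0

(a) panel C: |A| = 6, |A ∩ B| = 2; needs |A ∩ B| < 2 — false.
(b) panel E: |A| = 5, |A ∩ B| = 5; needs |A ∩ B| / |A| ≤ 4/5 — false.
(c) panel A: |A| = 9, |A ∩ B| = 3; needs |A ∩ B| ≤ 2 — false.
(d) panel D: |A| = 6, |A ∩ B| = 5; needs |A ∩ B| < 5 — false.
(e) panel B: |A| = 7, |A ∩ B| = 5; needs |A ∩ B| / |A| ≥ 3/4 — false.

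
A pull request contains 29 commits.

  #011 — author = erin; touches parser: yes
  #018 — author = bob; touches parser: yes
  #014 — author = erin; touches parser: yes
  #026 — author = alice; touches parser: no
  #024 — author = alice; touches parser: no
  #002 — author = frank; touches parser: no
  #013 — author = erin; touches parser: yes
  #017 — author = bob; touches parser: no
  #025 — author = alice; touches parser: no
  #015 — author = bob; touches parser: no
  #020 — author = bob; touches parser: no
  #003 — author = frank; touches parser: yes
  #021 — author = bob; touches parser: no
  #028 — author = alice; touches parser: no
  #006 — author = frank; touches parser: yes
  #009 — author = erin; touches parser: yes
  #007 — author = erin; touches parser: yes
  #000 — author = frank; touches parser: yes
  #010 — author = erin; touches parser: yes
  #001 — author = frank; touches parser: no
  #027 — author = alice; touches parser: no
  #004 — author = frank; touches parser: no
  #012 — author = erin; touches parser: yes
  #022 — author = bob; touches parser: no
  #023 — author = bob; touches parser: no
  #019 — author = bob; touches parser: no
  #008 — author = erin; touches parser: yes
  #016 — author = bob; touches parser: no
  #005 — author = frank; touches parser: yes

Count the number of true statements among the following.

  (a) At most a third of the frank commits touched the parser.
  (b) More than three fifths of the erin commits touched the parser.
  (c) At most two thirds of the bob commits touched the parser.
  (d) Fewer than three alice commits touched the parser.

(a) frank: |A| = 7, |A ∩ B| = 4; needs |A ∩ B| / |A| ≤ 1/3 — false.
(b) erin: |A| = 8, |A ∩ B| = 8; needs |A ∩ B| / |A| > 3/5 — true.
(c) bob: |A| = 9, |A ∩ B| = 1; needs |A ∩ B| / |A| ≤ 2/3 — true.
(d) alice: |A| = 5, |A ∩ B| = 0; needs |A ∩ B| < 3 — true.

3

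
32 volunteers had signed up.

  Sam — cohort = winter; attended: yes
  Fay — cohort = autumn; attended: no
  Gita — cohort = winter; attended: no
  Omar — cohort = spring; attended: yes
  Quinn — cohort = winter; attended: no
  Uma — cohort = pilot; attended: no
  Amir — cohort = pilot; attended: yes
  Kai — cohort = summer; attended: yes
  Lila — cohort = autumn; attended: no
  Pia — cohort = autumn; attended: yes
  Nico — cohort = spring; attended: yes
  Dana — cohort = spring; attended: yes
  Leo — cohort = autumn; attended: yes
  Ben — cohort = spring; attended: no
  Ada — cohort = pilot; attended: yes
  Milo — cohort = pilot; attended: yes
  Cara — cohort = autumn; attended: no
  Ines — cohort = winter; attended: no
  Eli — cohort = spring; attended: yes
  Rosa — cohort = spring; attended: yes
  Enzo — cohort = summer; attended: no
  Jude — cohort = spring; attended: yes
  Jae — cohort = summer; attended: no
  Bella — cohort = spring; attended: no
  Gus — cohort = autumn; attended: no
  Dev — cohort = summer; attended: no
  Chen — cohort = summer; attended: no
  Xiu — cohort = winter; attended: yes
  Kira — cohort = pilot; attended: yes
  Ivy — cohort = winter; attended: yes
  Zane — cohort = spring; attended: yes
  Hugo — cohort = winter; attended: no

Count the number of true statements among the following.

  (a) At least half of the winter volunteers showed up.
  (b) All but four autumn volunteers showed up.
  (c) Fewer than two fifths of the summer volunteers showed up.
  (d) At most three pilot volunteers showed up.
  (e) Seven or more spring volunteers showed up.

(a) winter: |A| = 7, |A ∩ B| = 3; needs |A ∩ B| ≥ |A ∖ B| — false.
(b) autumn: |A| = 6, |A ∩ B| = 2; needs |A ∖ B| = 4 — true.
(c) summer: |A| = 5, |A ∩ B| = 1; needs |A ∩ B| / |A| < 2/5 — true.
(d) pilot: |A| = 5, |A ∩ B| = 4; needs |A ∩ B| ≤ 3 — false.
(e) spring: |A| = 9, |A ∩ B| = 7; needs |A ∩ B| ≥ 7 — true.

3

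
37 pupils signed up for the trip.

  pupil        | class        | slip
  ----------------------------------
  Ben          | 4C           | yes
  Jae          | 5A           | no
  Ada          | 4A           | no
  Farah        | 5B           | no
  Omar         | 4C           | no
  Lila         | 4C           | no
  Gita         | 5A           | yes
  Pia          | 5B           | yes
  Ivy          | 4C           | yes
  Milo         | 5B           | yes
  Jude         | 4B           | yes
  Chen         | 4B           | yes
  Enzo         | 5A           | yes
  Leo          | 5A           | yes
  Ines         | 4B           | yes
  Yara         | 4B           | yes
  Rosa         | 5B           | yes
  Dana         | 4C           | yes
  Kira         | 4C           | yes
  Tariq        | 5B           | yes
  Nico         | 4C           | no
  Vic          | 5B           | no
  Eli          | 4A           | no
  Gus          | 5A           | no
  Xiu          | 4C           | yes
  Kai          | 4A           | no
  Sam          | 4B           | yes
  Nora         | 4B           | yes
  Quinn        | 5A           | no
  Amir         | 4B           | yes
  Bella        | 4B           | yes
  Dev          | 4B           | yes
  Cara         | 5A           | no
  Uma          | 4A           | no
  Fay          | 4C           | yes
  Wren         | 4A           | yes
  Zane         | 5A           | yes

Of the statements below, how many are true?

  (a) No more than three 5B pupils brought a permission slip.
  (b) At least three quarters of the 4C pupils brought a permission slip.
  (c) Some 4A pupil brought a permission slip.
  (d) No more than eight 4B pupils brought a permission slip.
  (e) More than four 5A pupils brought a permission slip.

1

(a) 5B: |A| = 6, |A ∩ B| = 4; needs |A ∩ B| ≤ 3 — false.
(b) 4C: |A| = 9, |A ∩ B| = 6; needs |A ∩ B| / |A| ≥ 3/4 — false.
(c) 4A: |A| = 5, |A ∩ B| = 1; needs A ∩ B ≠ ∅ (|A ∩ B| ≥ 1) — true.
(d) 4B: |A| = 9, |A ∩ B| = 9; needs |A ∩ B| ≤ 8 — false.
(e) 5A: |A| = 8, |A ∩ B| = 4; needs |A ∩ B| > 4 — false.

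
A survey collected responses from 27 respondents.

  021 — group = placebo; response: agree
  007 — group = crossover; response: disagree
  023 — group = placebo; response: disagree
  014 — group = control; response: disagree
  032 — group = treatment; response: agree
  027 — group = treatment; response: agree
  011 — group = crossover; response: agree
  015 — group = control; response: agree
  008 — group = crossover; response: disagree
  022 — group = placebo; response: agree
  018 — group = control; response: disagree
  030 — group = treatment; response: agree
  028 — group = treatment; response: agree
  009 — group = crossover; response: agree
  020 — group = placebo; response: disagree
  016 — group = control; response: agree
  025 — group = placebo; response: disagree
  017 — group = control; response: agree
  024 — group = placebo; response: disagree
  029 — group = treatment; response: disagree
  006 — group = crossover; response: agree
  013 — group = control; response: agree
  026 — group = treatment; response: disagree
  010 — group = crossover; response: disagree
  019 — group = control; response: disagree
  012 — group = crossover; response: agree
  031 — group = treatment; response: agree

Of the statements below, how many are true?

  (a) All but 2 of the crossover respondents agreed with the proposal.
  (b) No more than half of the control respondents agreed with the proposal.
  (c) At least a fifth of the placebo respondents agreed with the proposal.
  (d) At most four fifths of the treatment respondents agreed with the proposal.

(a) crossover: |A| = 7, |A ∩ B| = 4; needs |A ∖ B| = 2 — false.
(b) control: |A| = 7, |A ∩ B| = 4; needs |A ∩ B| ≤ |A ∖ B| — false.
(c) placebo: |A| = 6, |A ∩ B| = 2; needs |A ∩ B| / |A| ≥ 1/5 — true.
(d) treatment: |A| = 7, |A ∩ B| = 5; needs |A ∩ B| / |A| ≤ 4/5 — true.

2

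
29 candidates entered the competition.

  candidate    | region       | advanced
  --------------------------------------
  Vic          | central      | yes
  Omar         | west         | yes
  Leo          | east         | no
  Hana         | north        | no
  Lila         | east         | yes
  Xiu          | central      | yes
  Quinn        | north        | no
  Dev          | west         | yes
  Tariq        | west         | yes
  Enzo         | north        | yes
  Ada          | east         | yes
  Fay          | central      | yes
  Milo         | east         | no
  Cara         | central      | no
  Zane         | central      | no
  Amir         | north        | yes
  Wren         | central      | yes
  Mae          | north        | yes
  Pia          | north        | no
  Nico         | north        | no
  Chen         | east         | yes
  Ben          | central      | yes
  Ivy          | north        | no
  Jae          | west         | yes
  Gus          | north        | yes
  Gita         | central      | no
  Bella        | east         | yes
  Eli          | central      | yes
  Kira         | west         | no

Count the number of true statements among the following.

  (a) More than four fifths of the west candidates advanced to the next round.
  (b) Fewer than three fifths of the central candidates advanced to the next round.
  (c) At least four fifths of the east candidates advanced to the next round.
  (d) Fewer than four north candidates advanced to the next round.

0

(a) west: |A| = 5, |A ∩ B| = 4; needs |A ∩ B| / |A| > 4/5 — false.
(b) central: |A| = 9, |A ∩ B| = 6; needs |A ∩ B| / |A| < 3/5 — false.
(c) east: |A| = 6, |A ∩ B| = 4; needs |A ∩ B| / |A| ≥ 4/5 — false.
(d) north: |A| = 9, |A ∩ B| = 4; needs |A ∩ B| < 4 — false.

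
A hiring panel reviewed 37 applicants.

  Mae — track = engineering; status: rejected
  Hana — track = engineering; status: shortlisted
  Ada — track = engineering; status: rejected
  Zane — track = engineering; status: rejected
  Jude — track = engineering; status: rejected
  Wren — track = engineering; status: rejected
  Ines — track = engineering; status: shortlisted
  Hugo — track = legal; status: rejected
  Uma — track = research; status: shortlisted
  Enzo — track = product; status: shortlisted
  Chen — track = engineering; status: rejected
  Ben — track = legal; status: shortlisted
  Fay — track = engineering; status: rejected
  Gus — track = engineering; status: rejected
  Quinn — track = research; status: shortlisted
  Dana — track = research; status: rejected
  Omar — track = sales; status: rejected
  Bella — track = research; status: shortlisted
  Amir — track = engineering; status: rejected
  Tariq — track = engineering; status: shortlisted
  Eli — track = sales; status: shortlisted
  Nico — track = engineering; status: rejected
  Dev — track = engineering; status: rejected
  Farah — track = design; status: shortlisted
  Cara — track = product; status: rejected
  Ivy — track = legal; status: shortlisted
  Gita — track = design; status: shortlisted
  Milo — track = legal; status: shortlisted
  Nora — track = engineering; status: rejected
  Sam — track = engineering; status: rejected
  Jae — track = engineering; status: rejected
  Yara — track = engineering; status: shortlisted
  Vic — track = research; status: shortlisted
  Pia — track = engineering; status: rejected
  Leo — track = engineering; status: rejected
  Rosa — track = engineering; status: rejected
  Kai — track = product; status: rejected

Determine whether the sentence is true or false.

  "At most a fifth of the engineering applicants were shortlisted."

The determiner here denotes the relation: |A ∩ B| / |A| ≤ 1/5.
|A| = 21, |A ∩ B| = 4, |A ∖ B| = 17.
|A ∩ B|/|A| = 4/21, so the statement is true.

True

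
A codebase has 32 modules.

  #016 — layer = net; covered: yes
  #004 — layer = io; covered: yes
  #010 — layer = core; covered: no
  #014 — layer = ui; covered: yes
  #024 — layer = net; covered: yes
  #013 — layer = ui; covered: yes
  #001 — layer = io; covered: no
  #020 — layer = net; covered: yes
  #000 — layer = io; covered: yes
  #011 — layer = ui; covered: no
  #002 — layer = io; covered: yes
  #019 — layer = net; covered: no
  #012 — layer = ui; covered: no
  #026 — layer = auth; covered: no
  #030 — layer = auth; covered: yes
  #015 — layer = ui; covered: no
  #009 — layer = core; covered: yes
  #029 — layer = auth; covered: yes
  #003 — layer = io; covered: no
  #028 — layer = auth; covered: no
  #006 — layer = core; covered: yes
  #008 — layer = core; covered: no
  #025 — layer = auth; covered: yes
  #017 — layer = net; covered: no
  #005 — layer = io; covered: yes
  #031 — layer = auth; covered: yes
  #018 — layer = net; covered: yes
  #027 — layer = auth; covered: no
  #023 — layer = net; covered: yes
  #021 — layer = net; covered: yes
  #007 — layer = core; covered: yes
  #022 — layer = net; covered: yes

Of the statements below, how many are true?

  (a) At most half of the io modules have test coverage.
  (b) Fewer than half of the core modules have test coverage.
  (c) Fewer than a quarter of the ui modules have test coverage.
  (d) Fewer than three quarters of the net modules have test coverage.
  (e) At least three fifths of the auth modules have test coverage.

(a) io: |A| = 6, |A ∩ B| = 4; needs |A ∩ B| ≤ |A ∖ B| — false.
(b) core: |A| = 5, |A ∩ B| = 3; needs |A ∩ B| < |A ∖ B| — false.
(c) ui: |A| = 5, |A ∩ B| = 2; needs |A ∩ B| / |A| < 1/4 — false.
(d) net: |A| = 9, |A ∩ B| = 7; needs |A ∩ B| / |A| < 3/4 — false.
(e) auth: |A| = 7, |A ∩ B| = 4; needs |A ∩ B| / |A| ≥ 3/5 — false.

0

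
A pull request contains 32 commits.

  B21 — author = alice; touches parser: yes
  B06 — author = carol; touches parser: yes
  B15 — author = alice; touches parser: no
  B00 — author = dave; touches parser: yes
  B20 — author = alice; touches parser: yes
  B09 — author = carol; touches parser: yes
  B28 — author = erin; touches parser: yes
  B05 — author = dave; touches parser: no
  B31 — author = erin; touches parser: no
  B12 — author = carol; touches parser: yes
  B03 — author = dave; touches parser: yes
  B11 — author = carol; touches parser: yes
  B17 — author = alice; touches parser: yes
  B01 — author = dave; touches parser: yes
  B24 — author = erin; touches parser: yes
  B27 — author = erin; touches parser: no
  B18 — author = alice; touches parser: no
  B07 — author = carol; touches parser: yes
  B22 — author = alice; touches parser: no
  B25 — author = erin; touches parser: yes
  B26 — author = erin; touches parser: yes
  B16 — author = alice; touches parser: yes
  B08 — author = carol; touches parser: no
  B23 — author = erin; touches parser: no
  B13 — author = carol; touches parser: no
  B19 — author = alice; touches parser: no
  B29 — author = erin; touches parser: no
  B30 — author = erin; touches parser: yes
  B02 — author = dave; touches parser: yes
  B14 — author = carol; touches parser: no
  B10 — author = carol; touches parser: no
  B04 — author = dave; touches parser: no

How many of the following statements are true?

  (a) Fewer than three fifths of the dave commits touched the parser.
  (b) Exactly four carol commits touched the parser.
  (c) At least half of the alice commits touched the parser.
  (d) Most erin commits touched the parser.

2

(a) dave: |A| = 6, |A ∩ B| = 4; needs |A ∩ B| / |A| < 3/5 — false.
(b) carol: |A| = 9, |A ∩ B| = 5; needs |A ∩ B| = 4 — false.
(c) alice: |A| = 8, |A ∩ B| = 4; needs |A ∩ B| ≥ |A ∖ B| — true.
(d) erin: |A| = 9, |A ∩ B| = 5; needs |A ∩ B| > |A ∖ B| — true.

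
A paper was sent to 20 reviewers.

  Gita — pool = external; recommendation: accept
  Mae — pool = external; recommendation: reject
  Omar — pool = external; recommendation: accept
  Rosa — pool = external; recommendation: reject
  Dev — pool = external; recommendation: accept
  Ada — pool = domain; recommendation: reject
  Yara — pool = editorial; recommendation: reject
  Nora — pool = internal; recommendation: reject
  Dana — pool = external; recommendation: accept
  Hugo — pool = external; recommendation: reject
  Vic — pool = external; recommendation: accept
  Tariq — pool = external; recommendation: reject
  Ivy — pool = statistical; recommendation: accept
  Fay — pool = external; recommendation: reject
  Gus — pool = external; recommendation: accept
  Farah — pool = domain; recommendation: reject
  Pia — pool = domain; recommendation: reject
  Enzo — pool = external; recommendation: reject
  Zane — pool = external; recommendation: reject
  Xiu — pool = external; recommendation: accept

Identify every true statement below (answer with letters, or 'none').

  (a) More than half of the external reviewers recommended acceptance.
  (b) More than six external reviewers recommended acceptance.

(b)

|A| = 14, |A ∩ B| = 7, |A ∖ B| = 7.
(a) |A ∩ B| > |A ∖ B|: fails.
(b) |A ∩ B| > 6: holds.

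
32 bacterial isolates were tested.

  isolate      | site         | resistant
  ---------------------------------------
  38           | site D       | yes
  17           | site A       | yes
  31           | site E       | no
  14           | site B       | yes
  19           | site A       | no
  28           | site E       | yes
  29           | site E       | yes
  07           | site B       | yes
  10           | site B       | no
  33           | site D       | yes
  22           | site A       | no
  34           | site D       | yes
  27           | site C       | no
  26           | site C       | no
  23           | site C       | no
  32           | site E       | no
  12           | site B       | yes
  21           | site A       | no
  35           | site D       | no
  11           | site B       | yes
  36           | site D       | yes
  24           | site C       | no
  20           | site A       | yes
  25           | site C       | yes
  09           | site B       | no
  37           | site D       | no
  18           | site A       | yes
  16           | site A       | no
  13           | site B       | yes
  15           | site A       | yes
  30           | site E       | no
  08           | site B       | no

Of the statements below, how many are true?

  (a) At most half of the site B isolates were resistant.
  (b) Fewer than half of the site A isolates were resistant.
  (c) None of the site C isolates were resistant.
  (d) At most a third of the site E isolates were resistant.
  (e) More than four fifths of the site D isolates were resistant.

(a) site B: |A| = 8, |A ∩ B| = 5; needs |A ∩ B| ≤ |A ∖ B| — false.
(b) site A: |A| = 8, |A ∩ B| = 4; needs |A ∩ B| < |A ∖ B| — false.
(c) site C: |A| = 5, |A ∩ B| = 1; needs A ∩ B = ∅ (|A ∩ B| = 0) — false.
(d) site E: |A| = 5, |A ∩ B| = 2; needs |A ∩ B| / |A| ≤ 1/3 — false.
(e) site D: |A| = 6, |A ∩ B| = 4; needs |A ∩ B| / |A| > 4/5 — false.

0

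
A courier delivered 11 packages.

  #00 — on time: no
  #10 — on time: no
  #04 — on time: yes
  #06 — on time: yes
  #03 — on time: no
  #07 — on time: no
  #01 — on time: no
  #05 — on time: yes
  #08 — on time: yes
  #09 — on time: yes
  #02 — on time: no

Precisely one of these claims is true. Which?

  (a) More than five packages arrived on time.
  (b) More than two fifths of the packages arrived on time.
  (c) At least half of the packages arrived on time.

|A| = 11, |A ∩ B| = 5, |A ∖ B| = 6.
(a) requires |A ∩ B| > 5: false.
(b) requires |A ∩ B| / |A| > 2/5: true.
(c) requires |A ∩ B| ≥ |A ∖ B|: false.

(b)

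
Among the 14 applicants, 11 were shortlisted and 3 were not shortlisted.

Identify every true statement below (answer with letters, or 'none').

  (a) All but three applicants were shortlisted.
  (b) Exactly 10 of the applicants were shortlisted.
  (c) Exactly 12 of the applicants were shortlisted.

(a)

|A| = 14, |A ∩ B| = 11, |A ∖ B| = 3.
(a) |A ∖ B| = 3: holds.
(b) |A ∩ B| = 10: fails.
(c) |A ∩ B| = 12: fails.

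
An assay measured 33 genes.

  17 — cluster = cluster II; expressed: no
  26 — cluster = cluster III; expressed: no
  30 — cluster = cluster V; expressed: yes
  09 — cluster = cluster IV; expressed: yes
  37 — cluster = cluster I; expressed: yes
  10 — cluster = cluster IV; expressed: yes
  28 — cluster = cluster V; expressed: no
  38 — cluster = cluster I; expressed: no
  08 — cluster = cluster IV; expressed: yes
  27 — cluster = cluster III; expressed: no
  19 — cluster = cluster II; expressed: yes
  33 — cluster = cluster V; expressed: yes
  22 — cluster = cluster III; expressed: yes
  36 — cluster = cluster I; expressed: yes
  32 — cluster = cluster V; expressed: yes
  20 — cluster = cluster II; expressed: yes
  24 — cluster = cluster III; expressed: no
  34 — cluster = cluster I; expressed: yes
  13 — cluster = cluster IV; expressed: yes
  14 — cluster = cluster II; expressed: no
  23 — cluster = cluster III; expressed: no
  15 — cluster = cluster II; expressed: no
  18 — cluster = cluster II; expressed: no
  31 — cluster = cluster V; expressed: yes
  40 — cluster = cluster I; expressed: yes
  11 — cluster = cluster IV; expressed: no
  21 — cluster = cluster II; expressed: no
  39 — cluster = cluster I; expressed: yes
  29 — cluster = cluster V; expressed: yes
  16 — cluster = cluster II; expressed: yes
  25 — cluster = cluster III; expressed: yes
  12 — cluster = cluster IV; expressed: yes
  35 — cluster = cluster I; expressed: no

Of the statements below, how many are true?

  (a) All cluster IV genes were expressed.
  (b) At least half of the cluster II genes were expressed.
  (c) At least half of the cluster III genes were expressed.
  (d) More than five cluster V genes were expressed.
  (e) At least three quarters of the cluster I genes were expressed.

0

(a) cluster IV: |A| = 6, |A ∩ B| = 5; needs A ⊆ B, i.e. every element of A is in B (|A ∖ B| = 0) — false.
(b) cluster II: |A| = 8, |A ∩ B| = 3; needs |A ∩ B| ≥ |A ∖ B| — false.
(c) cluster III: |A| = 6, |A ∩ B| = 2; needs |A ∩ B| ≥ |A ∖ B| — false.
(d) cluster V: |A| = 6, |A ∩ B| = 5; needs |A ∩ B| > 5 — false.
(e) cluster I: |A| = 7, |A ∩ B| = 5; needs |A ∩ B| / |A| ≥ 3/4 — false.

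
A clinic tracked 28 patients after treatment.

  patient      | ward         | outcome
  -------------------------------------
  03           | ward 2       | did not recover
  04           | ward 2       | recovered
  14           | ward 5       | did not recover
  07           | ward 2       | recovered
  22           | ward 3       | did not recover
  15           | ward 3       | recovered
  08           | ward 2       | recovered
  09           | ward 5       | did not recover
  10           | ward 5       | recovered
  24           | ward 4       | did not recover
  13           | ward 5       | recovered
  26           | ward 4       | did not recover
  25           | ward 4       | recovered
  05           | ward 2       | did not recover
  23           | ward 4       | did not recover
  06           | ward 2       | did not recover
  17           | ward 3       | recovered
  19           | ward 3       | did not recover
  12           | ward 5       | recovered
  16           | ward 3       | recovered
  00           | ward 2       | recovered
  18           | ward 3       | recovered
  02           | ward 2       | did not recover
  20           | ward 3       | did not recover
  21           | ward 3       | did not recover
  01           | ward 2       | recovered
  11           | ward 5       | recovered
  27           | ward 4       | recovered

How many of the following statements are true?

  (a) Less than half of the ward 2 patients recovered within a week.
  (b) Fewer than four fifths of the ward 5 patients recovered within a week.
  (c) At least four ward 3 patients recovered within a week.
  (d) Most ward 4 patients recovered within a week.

2

(a) ward 2: |A| = 9, |A ∩ B| = 5; needs |A ∩ B| < |A ∖ B| — false.
(b) ward 5: |A| = 6, |A ∩ B| = 4; needs |A ∩ B| / |A| < 4/5 — true.
(c) ward 3: |A| = 8, |A ∩ B| = 4; needs |A ∩ B| ≥ 4 — true.
(d) ward 4: |A| = 5, |A ∩ B| = 2; needs |A ∩ B| > |A ∖ B| — false.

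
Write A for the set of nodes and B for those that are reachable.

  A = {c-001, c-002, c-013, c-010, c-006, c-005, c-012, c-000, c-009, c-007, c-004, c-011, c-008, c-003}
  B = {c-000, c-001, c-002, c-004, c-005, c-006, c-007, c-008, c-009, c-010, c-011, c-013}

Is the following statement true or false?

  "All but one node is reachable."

Truth condition: |A ∖ B| = 1.
A (the restrictor) = {c-001, c-002, c-013, c-010, c-006, c-005, c-012, c-000, c-009, c-007, c-004, c-011, c-008, c-003}, |A| = 14.
A ∖ B = {c-012, c-003}, so |A ∖ B| = 2.
|A ∖ B| = 2, so the statement is false.

False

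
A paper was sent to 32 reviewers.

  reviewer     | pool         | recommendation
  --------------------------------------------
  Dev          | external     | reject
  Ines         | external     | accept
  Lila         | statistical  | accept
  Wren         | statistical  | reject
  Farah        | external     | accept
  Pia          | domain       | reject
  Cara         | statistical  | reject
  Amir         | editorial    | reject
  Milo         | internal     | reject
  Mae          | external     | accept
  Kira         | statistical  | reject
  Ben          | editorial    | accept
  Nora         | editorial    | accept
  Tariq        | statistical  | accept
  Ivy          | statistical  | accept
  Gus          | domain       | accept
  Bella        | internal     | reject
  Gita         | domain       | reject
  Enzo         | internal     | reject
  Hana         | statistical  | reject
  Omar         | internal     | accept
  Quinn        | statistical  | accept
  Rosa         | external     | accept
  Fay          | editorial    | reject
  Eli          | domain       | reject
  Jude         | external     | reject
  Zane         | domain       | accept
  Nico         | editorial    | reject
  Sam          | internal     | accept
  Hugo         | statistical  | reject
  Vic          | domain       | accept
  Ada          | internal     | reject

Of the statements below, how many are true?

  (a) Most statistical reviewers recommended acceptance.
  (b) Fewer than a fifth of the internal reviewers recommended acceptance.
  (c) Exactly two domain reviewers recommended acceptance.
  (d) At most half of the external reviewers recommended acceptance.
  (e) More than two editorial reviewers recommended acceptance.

0

(a) statistical: |A| = 9, |A ∩ B| = 4; needs |A ∩ B| > |A ∖ B| — false.
(b) internal: |A| = 6, |A ∩ B| = 2; needs |A ∩ B| / |A| < 1/5 — false.
(c) domain: |A| = 6, |A ∩ B| = 3; needs |A ∩ B| = 2 — false.
(d) external: |A| = 6, |A ∩ B| = 4; needs |A ∩ B| ≤ |A ∖ B| — false.
(e) editorial: |A| = 5, |A ∩ B| = 2; needs |A ∩ B| > 2 — false.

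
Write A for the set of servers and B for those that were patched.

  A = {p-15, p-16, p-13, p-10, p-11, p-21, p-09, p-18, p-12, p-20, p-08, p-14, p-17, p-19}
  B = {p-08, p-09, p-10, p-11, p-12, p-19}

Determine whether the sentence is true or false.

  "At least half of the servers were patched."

False

The determiner here denotes the relation: |A ∩ B| ≥ |A ∖ B|.
A (the restrictor) = {p-15, p-16, p-13, p-10, p-11, p-21, p-09, p-18, p-12, p-20, p-08, p-14, p-17, p-19}, |A| = 14.
A ∩ B = {p-10, p-11, p-09, p-12, p-08, p-19}, so |A ∩ B| = 6.
A ∖ B = {p-15, p-16, p-13, p-21, p-18, p-20, p-14, p-17}, so |A ∖ B| = 8.
6 < 8, so the statement is false.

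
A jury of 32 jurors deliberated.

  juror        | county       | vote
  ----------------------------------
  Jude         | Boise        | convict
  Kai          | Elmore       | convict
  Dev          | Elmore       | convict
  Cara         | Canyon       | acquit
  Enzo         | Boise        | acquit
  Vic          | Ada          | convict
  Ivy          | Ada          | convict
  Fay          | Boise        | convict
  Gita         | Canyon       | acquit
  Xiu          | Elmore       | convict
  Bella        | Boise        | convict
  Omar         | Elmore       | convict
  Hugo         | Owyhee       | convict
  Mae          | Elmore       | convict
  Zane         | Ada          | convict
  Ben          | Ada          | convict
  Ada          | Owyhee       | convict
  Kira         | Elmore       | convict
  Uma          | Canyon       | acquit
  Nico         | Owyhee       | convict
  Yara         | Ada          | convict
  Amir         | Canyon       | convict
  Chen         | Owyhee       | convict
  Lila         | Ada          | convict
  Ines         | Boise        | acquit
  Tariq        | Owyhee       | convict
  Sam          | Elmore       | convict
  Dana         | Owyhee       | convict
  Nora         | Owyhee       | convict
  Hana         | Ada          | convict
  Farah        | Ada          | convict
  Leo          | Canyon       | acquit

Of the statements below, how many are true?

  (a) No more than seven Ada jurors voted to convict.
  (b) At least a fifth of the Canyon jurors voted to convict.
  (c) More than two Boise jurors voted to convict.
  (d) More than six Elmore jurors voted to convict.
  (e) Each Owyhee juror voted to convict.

4

(a) Ada: |A| = 8, |A ∩ B| = 8; needs |A ∩ B| ≤ 7 — false.
(b) Canyon: |A| = 5, |A ∩ B| = 1; needs |A ∩ B| / |A| ≥ 1/5 — true.
(c) Boise: |A| = 5, |A ∩ B| = 3; needs |A ∩ B| > 2 — true.
(d) Elmore: |A| = 7, |A ∩ B| = 7; needs |A ∩ B| > 6 — true.
(e) Owyhee: |A| = 7, |A ∩ B| = 7; needs A ⊆ B, i.e. every element of A is in B (|A ∖ B| = 0) — true.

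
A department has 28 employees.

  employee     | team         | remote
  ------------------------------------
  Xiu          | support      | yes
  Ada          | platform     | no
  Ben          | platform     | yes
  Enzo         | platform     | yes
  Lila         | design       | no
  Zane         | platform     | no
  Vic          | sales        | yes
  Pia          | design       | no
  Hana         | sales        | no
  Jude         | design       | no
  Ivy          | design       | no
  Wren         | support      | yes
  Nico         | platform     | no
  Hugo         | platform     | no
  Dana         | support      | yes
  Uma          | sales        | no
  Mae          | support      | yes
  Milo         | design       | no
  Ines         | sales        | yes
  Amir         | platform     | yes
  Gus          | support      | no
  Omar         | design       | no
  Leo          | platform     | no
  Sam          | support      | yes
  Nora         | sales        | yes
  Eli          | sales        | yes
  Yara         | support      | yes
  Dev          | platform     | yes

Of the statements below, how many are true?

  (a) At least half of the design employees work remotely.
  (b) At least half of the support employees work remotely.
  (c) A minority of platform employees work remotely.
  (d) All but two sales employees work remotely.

3

(a) design: |A| = 6, |A ∩ B| = 0; needs |A ∩ B| ≥ |A ∖ B| — false.
(b) support: |A| = 7, |A ∩ B| = 6; needs |A ∩ B| ≥ |A ∖ B| — true.
(c) platform: |A| = 9, |A ∩ B| = 4; needs |A ∩ B| < |A ∖ B| — true.
(d) sales: |A| = 6, |A ∩ B| = 4; needs |A ∖ B| = 2 — true.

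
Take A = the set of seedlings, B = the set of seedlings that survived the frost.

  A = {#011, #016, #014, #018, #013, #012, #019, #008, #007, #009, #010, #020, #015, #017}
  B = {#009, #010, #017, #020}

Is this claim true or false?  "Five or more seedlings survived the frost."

The determiner here denotes the relation: |A ∩ B| ≥ 5.
A (the restrictor) = {#011, #016, #014, #018, #013, #012, #019, #008, #007, #009, #010, #020, #015, #017}, |A| = 14.
A ∩ B = {#009, #010, #020, #017}, so |A ∩ B| = 4.
|A ∩ B| = 4, so the statement is false.

False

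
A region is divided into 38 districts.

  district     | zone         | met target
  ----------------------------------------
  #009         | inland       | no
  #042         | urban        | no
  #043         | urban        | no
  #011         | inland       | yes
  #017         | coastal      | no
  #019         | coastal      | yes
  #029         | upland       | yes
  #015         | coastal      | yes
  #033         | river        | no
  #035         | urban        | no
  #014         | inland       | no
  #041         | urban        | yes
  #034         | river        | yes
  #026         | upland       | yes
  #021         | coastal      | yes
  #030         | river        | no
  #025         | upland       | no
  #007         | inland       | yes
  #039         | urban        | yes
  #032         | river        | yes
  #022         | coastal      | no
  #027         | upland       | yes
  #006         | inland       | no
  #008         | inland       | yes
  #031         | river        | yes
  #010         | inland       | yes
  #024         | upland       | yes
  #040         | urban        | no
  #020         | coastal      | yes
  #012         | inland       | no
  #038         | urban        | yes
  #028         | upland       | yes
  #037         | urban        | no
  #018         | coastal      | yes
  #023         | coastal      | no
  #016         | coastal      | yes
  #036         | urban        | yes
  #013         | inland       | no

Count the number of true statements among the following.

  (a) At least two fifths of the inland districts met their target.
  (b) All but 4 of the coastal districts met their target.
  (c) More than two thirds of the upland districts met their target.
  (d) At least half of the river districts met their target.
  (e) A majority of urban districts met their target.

3

(a) inland: |A| = 9, |A ∩ B| = 4; needs |A ∩ B| / |A| ≥ 2/5 — true.
(b) coastal: |A| = 9, |A ∩ B| = 6; needs |A ∖ B| = 4 — false.
(c) upland: |A| = 6, |A ∩ B| = 5; needs |A ∩ B| / |A| > 2/3 — true.
(d) river: |A| = 5, |A ∩ B| = 3; needs |A ∩ B| ≥ |A ∖ B| — true.
(e) urban: |A| = 9, |A ∩ B| = 4; needs |A ∩ B| > |A ∖ B| — false.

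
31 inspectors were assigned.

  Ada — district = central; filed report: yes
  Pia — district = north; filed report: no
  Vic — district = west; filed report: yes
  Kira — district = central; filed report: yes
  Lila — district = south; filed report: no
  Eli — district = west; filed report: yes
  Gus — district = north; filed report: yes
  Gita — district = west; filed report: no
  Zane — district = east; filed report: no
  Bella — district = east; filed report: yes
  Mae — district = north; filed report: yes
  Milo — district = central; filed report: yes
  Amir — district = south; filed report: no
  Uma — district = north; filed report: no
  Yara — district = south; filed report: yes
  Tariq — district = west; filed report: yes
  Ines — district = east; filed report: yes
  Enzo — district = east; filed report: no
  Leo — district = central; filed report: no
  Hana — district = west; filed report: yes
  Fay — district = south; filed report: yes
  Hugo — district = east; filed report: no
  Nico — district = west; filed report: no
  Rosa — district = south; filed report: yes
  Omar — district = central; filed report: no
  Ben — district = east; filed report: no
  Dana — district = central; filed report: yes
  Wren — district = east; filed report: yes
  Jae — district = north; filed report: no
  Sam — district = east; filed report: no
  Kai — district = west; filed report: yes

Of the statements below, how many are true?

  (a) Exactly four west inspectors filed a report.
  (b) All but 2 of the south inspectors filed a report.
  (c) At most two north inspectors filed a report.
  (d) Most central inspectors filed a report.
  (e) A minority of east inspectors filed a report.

4

(a) west: |A| = 7, |A ∩ B| = 5; needs |A ∩ B| = 4 — false.
(b) south: |A| = 5, |A ∩ B| = 3; needs |A ∖ B| = 2 — true.
(c) north: |A| = 5, |A ∩ B| = 2; needs |A ∩ B| ≤ 2 — true.
(d) central: |A| = 6, |A ∩ B| = 4; needs |A ∩ B| > |A ∖ B| — true.
(e) east: |A| = 8, |A ∩ B| = 3; needs |A ∩ B| < |A ∖ B| — true.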